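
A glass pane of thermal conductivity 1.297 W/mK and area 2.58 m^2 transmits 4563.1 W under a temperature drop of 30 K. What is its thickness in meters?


Fourier's law: t = k * A * dT / Q
  t = 1.297 * 2.58 * 30 / 4563.1
  t = 100.3878 / 4563.1 = 0.022 m

0.022 m


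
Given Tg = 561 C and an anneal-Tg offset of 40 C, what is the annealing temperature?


The annealing temperature is Tg plus the offset:
  T_anneal = 561 + 40 = 601 C

601 C


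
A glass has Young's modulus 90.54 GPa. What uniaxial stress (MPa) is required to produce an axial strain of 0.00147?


Rearrange E = sigma / epsilon:
  sigma = E * epsilon
  E (MPa) = 90.54 * 1000 = 90540
  sigma = 90540 * 0.00147 = 133.09 MPa

133.09 MPa


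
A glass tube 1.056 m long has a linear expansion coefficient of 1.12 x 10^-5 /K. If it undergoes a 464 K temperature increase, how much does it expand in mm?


Thermal expansion formula: dL = alpha * L0 * dT
  dL = (1.12 x 10^-5) * 1.056 * 464 = 0.00548782 m
Convert to mm: 0.00548782 * 1000 = 5.4878 mm

5.4878 mm


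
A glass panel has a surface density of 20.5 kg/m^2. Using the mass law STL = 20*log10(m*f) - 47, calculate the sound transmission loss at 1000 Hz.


Mass law: STL = 20 * log10(m * f) - 47
  m * f = 20.5 * 1000 = 20500
  log10(20500) = 4.31175
  STL = 20 * 4.31175 - 47 = 86.235 - 47 = 39.2 dB

39.2 dB


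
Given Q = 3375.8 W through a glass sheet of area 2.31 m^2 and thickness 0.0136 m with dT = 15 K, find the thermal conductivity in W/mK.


Fourier's law rearranged: k = Q * t / (A * dT)
  Numerator = 3375.8 * 0.0136 = 45.91088
  Denominator = 2.31 * 15 = 34.65
  k = 45.91088 / 34.65 = 1.325 W/mK

1.325 W/mK


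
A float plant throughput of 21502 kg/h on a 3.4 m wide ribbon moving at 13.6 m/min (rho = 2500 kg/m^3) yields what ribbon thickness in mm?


Ribbon cross-section from mass balance:
  Volume rate = throughput / density = 21502 / 2500 = 8.6008 m^3/h
  thickness = volume rate / (speed * 60 * width), i.e.
  thickness = throughput / (60 * speed * width * density) * 1000
  thickness = 21502 / (60 * 13.6 * 3.4 * 2500) * 1000 = 3.1 mm

3.1 mm


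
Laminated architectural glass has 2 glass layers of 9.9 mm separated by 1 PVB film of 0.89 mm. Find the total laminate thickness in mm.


Total thickness = glass contribution + PVB contribution
  Glass: 2 * 9.9 = 19.8 mm
  PVB: 1 * 0.89 = 0.89 mm
  Total = 19.8 + 0.89 = 20.69 mm

20.69 mm


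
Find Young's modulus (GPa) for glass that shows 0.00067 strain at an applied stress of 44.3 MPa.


Young's modulus: E = stress / strain
  E = 44.3 MPa / 0.00067 = 66119.4 MPa
Convert to GPa: 66119.4 / 1000 = 66.12 GPa

66.12 GPa


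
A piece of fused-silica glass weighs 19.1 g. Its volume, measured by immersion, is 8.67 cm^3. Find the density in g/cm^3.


Use the definition of density:
  rho = mass / volume
  rho = 19.1 / 8.67 = 2.203 g/cm^3

2.203 g/cm^3


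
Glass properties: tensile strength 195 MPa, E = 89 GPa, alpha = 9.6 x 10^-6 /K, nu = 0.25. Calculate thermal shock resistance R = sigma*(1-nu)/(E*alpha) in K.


Thermal shock resistance: R = sigma * (1 - nu) / (E * alpha)
  Numerator = 195 * (1 - 0.25) = 146.25
  Denominator = 89 * 1000 * (9.6 x 10^-6) = 0.8544
  R = 146.25 / 0.8544 = 171.2 K

171.2 K


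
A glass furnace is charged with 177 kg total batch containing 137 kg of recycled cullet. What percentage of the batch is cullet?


Cullet ratio = (cullet mass / total batch mass) * 100
  Ratio = 137 / 177 * 100 = 77.4%

77.4%


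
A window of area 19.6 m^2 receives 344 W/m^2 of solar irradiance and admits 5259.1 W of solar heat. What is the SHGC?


Rearrange Q = Area * SHGC * Irradiance:
  SHGC = Q / (Area * Irradiance)
  SHGC = 5259.1 / (19.6 * 344) = 0.78

0.78


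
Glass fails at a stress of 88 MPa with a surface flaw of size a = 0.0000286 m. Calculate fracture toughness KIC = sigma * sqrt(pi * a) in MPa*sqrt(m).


Fracture toughness: KIC = sigma * sqrt(pi * a)
  pi * a = pi * 0.0000286 = 0.00008985
  sqrt(pi * a) = 0.009479
  KIC = 88 * 0.009479 = 0.834 MPa*sqrt(m)

0.834 MPa*sqrt(m)


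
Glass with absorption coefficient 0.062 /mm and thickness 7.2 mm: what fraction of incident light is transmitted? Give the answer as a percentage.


Beer-Lambert law: T = exp(-alpha * thickness)
  exponent = -0.062 * 7.2 = -0.4464
  T = exp(-0.4464) = 0.6399
  Percentage = 0.6399 * 100 = 63.99%

63.99%


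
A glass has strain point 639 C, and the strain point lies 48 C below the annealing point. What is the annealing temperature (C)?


T_anneal = T_strain + gap:
  T_anneal = 639 + 48 = 687 C

687 C


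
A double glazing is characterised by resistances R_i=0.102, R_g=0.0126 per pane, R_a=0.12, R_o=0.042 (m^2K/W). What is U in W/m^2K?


Total thermal resistance (series):
  R_total = R_in + R_glass + R_air + R_glass + R_out
  R_total = 0.102 + 0.0126 + 0.12 + 0.0126 + 0.042 = 0.2892 m^2K/W
U-value = 1 / R_total = 1 / 0.2892 = 3.458 W/m^2K

3.458 W/m^2K


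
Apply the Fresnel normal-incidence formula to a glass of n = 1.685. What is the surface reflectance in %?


Fresnel reflectance at normal incidence:
  R = ((n - 1)/(n + 1))^2
  (n - 1)/(n + 1) = (1.685 - 1)/(1.685 + 1) = 0.255121
  R = 0.255121^2 = 0.0650867
  R(%) = 0.0650867 * 100 = 6.509%

6.509%


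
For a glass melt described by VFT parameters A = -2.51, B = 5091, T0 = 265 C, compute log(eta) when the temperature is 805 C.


VFT equation: log(eta) = A + B / (T - T0)
  T - T0 = 805 - 265 = 540
  B / (T - T0) = 5091 / 540 = 9.428
  log(eta) = -2.51 + 9.428 = 6.918

6.918


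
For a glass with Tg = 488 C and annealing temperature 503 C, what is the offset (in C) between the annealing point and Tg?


Offset = T_anneal - Tg:
  offset = 503 - 488 = 15 C

15 C


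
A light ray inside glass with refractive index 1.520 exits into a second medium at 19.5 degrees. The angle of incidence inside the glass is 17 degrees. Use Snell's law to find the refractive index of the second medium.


Apply Snell's law: n1 * sin(theta1) = n2 * sin(theta2)
  n2 = n1 * sin(theta1) / sin(theta2)
  sin(17) = 0.292372
  sin(19.5) = 0.333807
  n2 = 1.520 * 0.292372 / 0.333807 = 1.3313

1.3313


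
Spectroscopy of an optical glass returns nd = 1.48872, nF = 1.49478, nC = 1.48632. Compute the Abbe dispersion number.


Abbe number formula: Vd = (nd - 1) / (nF - nC)
  nd - 1 = 1.48872 - 1 = 0.48872
  nF - nC = 1.49478 - 1.48632 = 0.00846
  Vd = 0.48872 / 0.00846 = 57.77

57.77


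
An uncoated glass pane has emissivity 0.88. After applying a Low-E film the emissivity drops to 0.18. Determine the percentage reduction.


Percentage reduction = (1 - coated/uncoated) * 100
  Ratio = 0.18 / 0.88 = 0.2045
  Reduction = (1 - 0.2045) * 100 = 79.5%

79.5%


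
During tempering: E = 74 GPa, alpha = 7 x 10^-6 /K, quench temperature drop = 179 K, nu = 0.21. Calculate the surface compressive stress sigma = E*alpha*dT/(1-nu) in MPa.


Tempering stress: sigma = E * alpha * dT / (1 - nu)
  E (MPa) = 74 * 1000 = 74000
  Numerator = 74000 * (7 x 10^-6) * 179 = 92.722
  Denominator = 1 - 0.21 = 0.79
  sigma = 92.722 / 0.79 = 117.4 MPa

117.4 MPa


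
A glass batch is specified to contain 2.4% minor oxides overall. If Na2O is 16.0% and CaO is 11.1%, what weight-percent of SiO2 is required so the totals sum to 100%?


Known pieces sum to 100%:
  SiO2 = 100 - (others + Na2O + CaO)
  SiO2 = 100 - (2.4 + 16.0 + 11.1) = 70.5%

70.5%


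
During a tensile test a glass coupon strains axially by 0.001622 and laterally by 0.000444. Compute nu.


Poisson's ratio: nu = lateral strain / axial strain
  nu = 0.000444 / 0.001622 = 0.2737

0.2737


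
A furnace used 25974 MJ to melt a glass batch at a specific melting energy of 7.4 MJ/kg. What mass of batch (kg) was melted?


Rearrange E = m * s for m:
  m = E / s
  m = 25974 / 7.4 = 3510.0 kg

3510.0 kg


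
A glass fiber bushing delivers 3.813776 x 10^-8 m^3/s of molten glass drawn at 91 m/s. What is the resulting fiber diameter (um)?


Cross-sectional area from continuity:
  A = Q / v = 3.813776 x 10^-8 / 91 = 4.190963 x 10^-10 m^2
Diameter from circular cross-section:
  d = sqrt(4A / pi) * 10^6 (m -> um)
  d = sqrt(4 * 4.190963 x 10^-10 / pi) * 10^6 = 23.1 um

23.1 um


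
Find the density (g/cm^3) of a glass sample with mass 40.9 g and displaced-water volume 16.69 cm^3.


Use the definition of density:
  rho = mass / volume
  rho = 40.9 / 16.69 = 2.451 g/cm^3

2.451 g/cm^3


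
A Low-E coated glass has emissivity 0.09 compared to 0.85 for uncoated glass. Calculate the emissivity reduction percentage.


Percentage reduction = (1 - coated/uncoated) * 100
  Ratio = 0.09 / 0.85 = 0.1059
  Reduction = (1 - 0.1059) * 100 = 89.4%

89.4%


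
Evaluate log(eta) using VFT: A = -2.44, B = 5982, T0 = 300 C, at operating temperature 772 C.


VFT equation: log(eta) = A + B / (T - T0)
  T - T0 = 772 - 300 = 472
  B / (T - T0) = 5982 / 472 = 12.674
  log(eta) = -2.44 + 12.674 = 10.234

10.234


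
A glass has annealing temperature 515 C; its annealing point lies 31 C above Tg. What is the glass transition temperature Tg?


Rearrange T_anneal = Tg + offset for Tg:
  Tg = T_anneal - offset = 515 - 31 = 484 C

484 C


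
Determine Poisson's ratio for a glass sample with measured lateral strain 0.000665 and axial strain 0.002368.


Poisson's ratio: nu = lateral strain / axial strain
  nu = 0.000665 / 0.002368 = 0.2808

0.2808


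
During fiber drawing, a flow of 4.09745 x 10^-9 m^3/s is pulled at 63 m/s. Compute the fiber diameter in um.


Cross-sectional area from continuity:
  A = Q / v = 4.09745 x 10^-9 / 63 = 6.503889 x 10^-11 m^2
Diameter from circular cross-section:
  d = sqrt(4A / pi) * 10^6 (m -> um)
  d = sqrt(4 * 6.503889 x 10^-11 / pi) * 10^6 = 9.1 um

9.1 um


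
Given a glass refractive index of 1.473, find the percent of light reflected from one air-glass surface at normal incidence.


Fresnel reflectance at normal incidence:
  R = ((n - 1)/(n + 1))^2
  (n - 1)/(n + 1) = (1.473 - 1)/(1.473 + 1) = 0.191266
  R = 0.191266^2 = 0.0365827
  R(%) = 0.0365827 * 100 = 3.658%

3.658%


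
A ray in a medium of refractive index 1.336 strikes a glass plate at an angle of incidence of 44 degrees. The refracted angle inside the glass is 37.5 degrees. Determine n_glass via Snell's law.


Apply Snell's law: n1 * sin(theta1) = n2 * sin(theta2)
  n2 = n1 * sin(theta1) / sin(theta2)
  sin(44) = 0.694658
  sin(37.5) = 0.608761
  n2 = 1.336 * 0.694658 / 0.608761 = 1.5245

1.5245


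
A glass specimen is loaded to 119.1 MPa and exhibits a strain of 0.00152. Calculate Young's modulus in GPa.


Young's modulus: E = stress / strain
  E = 119.1 MPa / 0.00152 = 78355.26 MPa
Convert to GPa: 78355.26 / 1000 = 78.36 GPa

78.36 GPa


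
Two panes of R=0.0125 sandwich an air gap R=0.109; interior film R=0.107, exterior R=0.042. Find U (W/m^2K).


Total thermal resistance (series):
  R_total = R_in + R_glass + R_air + R_glass + R_out
  R_total = 0.107 + 0.0125 + 0.109 + 0.0125 + 0.042 = 0.283 m^2K/W
U-value = 1 / R_total = 1 / 0.283 = 3.534 W/m^2K

3.534 W/m^2K


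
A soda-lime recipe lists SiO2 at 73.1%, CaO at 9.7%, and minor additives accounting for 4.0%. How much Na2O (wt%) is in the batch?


Pieces sum to 100%:
  Na2O = 100 - (SiO2 + CaO + others)
  Na2O = 100 - (73.1 + 9.7 + 4.0) = 13.2%

13.2%


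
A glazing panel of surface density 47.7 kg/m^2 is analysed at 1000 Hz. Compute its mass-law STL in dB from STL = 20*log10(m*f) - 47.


Mass law: STL = 20 * log10(m * f) - 47
  m * f = 47.7 * 1000 = 47700
  log10(47700) = 4.67852
  STL = 20 * 4.67852 - 47 = 93.5704 - 47 = 46.6 dB

46.6 dB


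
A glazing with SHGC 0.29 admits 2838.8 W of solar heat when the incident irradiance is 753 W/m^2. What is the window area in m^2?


Rearrange Q = Area * SHGC * Irradiance:
  Area = Q / (SHGC * Irradiance)
  Area = 2838.8 / (0.29 * 753) = 13.0 m^2

13.0 m^2


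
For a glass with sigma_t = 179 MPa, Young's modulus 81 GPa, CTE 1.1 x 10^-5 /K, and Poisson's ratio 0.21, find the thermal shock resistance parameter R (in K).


Thermal shock resistance: R = sigma * (1 - nu) / (E * alpha)
  Numerator = 179 * (1 - 0.21) = 141.41
  Denominator = 81 * 1000 * (1.1 x 10^-5) = 0.891
  R = 141.41 / 0.891 = 158.7 K

158.7 K


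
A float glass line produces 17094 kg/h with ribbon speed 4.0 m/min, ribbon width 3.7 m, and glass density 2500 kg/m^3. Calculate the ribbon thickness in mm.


Ribbon cross-section from mass balance:
  Volume rate = throughput / density = 17094 / 2500 = 6.8376 m^3/h
  thickness = volume rate / (speed * 60 * width), i.e.
  thickness = throughput / (60 * speed * width * density) * 1000
  thickness = 17094 / (60 * 4.0 * 3.7 * 2500) * 1000 = 7.7 mm

7.7 mm


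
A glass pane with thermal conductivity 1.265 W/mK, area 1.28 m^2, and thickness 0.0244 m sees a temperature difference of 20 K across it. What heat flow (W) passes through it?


Fourier's law: Q = k * A * dT / t
  Q = 1.265 * 1.28 * 20 / 0.0244
  Q = 32.384 / 0.0244 = 1327.2 W

1327.2 W


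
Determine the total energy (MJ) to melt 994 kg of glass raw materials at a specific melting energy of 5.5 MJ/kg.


Total energy = mass * specific energy
  E = 994 * 5.5 = 5467 MJ

5467 MJ


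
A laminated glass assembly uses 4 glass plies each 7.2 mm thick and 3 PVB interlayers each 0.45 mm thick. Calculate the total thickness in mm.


Total thickness = glass contribution + PVB contribution
  Glass: 4 * 7.2 = 28.8 mm
  PVB: 3 * 0.45 = 1.35 mm
  Total = 28.8 + 1.35 = 30.15 mm

30.15 mm


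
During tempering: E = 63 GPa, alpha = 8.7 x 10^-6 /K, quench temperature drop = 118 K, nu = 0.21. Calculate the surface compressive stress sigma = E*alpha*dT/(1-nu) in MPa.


Tempering stress: sigma = E * alpha * dT / (1 - nu)
  E (MPa) = 63 * 1000 = 63000
  Numerator = 63000 * (8.7 x 10^-6) * 118 = 64.6758
  Denominator = 1 - 0.21 = 0.79
  sigma = 64.6758 / 0.79 = 81.9 MPa

81.9 MPa


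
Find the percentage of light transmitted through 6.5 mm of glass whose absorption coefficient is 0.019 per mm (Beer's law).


Beer-Lambert law: T = exp(-alpha * thickness)
  exponent = -0.019 * 6.5 = -0.1235
  T = exp(-0.1235) = 0.8838
  Percentage = 0.8838 * 100 = 88.38%

88.38%


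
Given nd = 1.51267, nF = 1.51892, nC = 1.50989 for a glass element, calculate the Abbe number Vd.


Abbe number formula: Vd = (nd - 1) / (nF - nC)
  nd - 1 = 1.51267 - 1 = 0.51267
  nF - nC = 1.51892 - 1.50989 = 0.00903
  Vd = 0.51267 / 0.00903 = 56.77

56.77


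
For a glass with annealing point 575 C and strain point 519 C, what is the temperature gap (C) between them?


Gap = T_anneal - T_strain:
  gap = 575 - 519 = 56 C

56 C


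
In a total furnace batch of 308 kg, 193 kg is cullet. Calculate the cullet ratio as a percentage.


Cullet ratio = (cullet mass / total batch mass) * 100
  Ratio = 193 / 308 * 100 = 62.66%

62.66%


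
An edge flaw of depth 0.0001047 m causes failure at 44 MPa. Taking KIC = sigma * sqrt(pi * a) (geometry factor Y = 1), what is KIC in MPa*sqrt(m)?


Fracture toughness: KIC = sigma * sqrt(pi * a)
  pi * a = pi * 0.0001047 = 0.000328925
  sqrt(pi * a) = 0.018136
  KIC = 44 * 0.018136 = 0.798 MPa*sqrt(m)

0.798 MPa*sqrt(m)


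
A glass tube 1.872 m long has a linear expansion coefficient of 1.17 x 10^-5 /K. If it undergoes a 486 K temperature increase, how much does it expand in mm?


Thermal expansion formula: dL = alpha * L0 * dT
  dL = (1.17 x 10^-5) * 1.872 * 486 = 0.01064457 m
Convert to mm: 0.01064457 * 1000 = 10.6446 mm

10.6446 mm


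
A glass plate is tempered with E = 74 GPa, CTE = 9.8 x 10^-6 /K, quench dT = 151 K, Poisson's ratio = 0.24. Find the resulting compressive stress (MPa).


Tempering stress: sigma = E * alpha * dT / (1 - nu)
  E (MPa) = 74 * 1000 = 74000
  Numerator = 74000 * (9.8 x 10^-6) * 151 = 109.5052
  Denominator = 1 - 0.24 = 0.76
  sigma = 109.5052 / 0.76 = 144.1 MPa

144.1 MPa


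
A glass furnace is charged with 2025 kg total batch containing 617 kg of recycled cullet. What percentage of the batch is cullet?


Cullet ratio = (cullet mass / total batch mass) * 100
  Ratio = 617 / 2025 * 100 = 30.47%

30.47%


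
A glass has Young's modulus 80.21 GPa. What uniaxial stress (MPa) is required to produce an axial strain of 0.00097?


Rearrange E = sigma / epsilon:
  sigma = E * epsilon
  E (MPa) = 80.21 * 1000 = 80210
  sigma = 80210 * 0.00097 = 77.8 MPa

77.8 MPa


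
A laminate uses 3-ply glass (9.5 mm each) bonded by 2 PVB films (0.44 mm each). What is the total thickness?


Total thickness = glass contribution + PVB contribution
  Glass: 3 * 9.5 = 28.5 mm
  PVB: 2 * 0.44 = 0.88 mm
  Total = 28.5 + 0.88 = 29.38 mm

29.38 mm


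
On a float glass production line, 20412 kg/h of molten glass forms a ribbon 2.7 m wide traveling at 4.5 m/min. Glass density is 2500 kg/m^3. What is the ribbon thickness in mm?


Ribbon cross-section from mass balance:
  Volume rate = throughput / density = 20412 / 2500 = 8.1648 m^3/h
  thickness = volume rate / (speed * 60 * width), i.e.
  thickness = throughput / (60 * speed * width * density) * 1000
  thickness = 20412 / (60 * 4.5 * 2.7 * 2500) * 1000 = 11.2 mm

11.2 mm


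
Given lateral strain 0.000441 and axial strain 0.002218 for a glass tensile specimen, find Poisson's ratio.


Poisson's ratio: nu = lateral strain / axial strain
  nu = 0.000441 / 0.002218 = 0.1988

0.1988


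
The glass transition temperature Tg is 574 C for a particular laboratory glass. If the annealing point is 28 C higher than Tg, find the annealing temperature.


The annealing temperature is Tg plus the offset:
  T_anneal = 574 + 28 = 602 C

602 C


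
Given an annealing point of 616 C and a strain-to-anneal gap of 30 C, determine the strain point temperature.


Strain point = annealing point - difference:
  T_strain = 616 - 30 = 586 C

586 C


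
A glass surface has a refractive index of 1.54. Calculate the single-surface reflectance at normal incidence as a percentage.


Fresnel reflectance at normal incidence:
  R = ((n - 1)/(n + 1))^2
  (n - 1)/(n + 1) = (1.54 - 1)/(1.54 + 1) = 0.212598
  R = 0.212598^2 = 0.0451979
  R(%) = 0.0451979 * 100 = 4.52%

4.52%


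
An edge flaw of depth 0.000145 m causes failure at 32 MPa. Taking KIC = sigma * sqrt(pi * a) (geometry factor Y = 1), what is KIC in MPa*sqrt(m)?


Fracture toughness: KIC = sigma * sqrt(pi * a)
  pi * a = pi * 0.000145 = 0.000455531
  sqrt(pi * a) = 0.021343
  KIC = 32 * 0.021343 = 0.683 MPa*sqrt(m)

0.683 MPa*sqrt(m)


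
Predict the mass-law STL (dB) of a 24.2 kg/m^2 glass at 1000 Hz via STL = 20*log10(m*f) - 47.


Mass law: STL = 20 * log10(m * f) - 47
  m * f = 24.2 * 1000 = 24200
  log10(24200) = 4.38382
  STL = 20 * 4.38382 - 47 = 87.6764 - 47 = 40.7 dB

40.7 dB


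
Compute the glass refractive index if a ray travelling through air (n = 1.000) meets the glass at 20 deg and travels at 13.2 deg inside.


Apply Snell's law: n1 * sin(theta1) = n2 * sin(theta2)
  n2 = n1 * sin(theta1) / sin(theta2)
  sin(20) = 0.34202
  sin(13.2) = 0.228351
  n2 = 1.000 * 0.34202 / 0.228351 = 1.4978

1.4978


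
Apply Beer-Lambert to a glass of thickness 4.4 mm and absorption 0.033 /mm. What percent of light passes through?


Beer-Lambert law: T = exp(-alpha * thickness)
  exponent = -0.033 * 4.4 = -0.1452
  T = exp(-0.1452) = 0.8648
  Percentage = 0.8648 * 100 = 86.48%

86.48%


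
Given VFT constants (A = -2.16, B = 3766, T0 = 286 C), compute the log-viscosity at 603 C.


VFT equation: log(eta) = A + B / (T - T0)
  T - T0 = 603 - 286 = 317
  B / (T - T0) = 3766 / 317 = 11.88
  log(eta) = -2.16 + 11.88 = 9.72

9.72


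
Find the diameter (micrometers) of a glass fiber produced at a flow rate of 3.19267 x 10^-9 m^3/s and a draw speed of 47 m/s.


Cross-sectional area from continuity:
  A = Q / v = 3.19267 x 10^-9 / 47 = 6.792915 x 10^-11 m^2
Diameter from circular cross-section:
  d = sqrt(4A / pi) * 10^6 (m -> um)
  d = sqrt(4 * 6.792915 x 10^-11 / pi) * 10^6 = 9.3 um

9.3 um


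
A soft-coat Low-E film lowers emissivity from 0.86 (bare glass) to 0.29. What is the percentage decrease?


Percentage reduction = (1 - coated/uncoated) * 100
  Ratio = 0.29 / 0.86 = 0.3372
  Reduction = (1 - 0.3372) * 100 = 66.3%

66.3%


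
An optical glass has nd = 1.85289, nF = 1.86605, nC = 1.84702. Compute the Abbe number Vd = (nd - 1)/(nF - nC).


Abbe number formula: Vd = (nd - 1) / (nF - nC)
  nd - 1 = 1.85289 - 1 = 0.85289
  nF - nC = 1.86605 - 1.84702 = 0.01903
  Vd = 0.85289 / 0.01903 = 44.82

44.82


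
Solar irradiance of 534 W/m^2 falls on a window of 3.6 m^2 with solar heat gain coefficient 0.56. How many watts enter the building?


Solar heat gain: Q = Area * SHGC * Irradiance
  Q = 3.6 * 0.56 * 534 = 1076.5 W

1076.5 W


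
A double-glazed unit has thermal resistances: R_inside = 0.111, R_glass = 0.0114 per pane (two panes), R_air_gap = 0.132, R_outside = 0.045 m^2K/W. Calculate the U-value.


Total thermal resistance (series):
  R_total = R_in + R_glass + R_air + R_glass + R_out
  R_total = 0.111 + 0.0114 + 0.132 + 0.0114 + 0.045 = 0.3108 m^2K/W
U-value = 1 / R_total = 1 / 0.3108 = 3.218 W/m^2K

3.218 W/m^2K


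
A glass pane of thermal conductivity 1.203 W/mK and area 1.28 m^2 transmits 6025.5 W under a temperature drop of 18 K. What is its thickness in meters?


Fourier's law: t = k * A * dT / Q
  t = 1.203 * 1.28 * 18 / 6025.5
  t = 27.71712 / 6025.5 = 0.0046 m

0.0046 m


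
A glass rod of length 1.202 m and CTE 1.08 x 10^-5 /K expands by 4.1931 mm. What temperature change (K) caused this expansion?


Rearrange dL = alpha * L0 * dT for dT:
  dT = dL / (alpha * L0)
  dL (m) = 4.1931 / 1000 = 0.0041931
  dT = 0.0041931 / ((1.08 x 10^-5) * 1.202) = 323.0 K

323.0 K


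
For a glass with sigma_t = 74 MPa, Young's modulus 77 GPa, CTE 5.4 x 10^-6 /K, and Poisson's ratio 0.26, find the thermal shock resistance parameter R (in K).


Thermal shock resistance: R = sigma * (1 - nu) / (E * alpha)
  Numerator = 74 * (1 - 0.26) = 54.76
  Denominator = 77 * 1000 * (5.4 x 10^-6) = 0.4158
  R = 54.76 / 0.4158 = 131.7 K

131.7 K


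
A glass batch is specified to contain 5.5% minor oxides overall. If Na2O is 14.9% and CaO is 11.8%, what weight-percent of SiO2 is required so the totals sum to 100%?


Known pieces sum to 100%:
  SiO2 = 100 - (others + Na2O + CaO)
  SiO2 = 100 - (5.5 + 14.9 + 11.8) = 67.8%

67.8%


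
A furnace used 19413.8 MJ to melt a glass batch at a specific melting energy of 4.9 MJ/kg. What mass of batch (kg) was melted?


Rearrange E = m * s for m:
  m = E / s
  m = 19413.8 / 4.9 = 3962.0 kg

3962.0 kg


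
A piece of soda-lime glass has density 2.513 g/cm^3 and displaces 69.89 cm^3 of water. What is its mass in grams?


Rearrange rho = m / V:
  m = rho * V
  m = 2.513 * 69.89 = 175.634 g

175.634 g


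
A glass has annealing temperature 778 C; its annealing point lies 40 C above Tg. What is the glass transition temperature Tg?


Rearrange T_anneal = Tg + offset for Tg:
  Tg = T_anneal - offset = 778 - 40 = 738 C

738 C


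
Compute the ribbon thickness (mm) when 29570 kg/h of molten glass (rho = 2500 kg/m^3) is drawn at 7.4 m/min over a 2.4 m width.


Ribbon cross-section from mass balance:
  Volume rate = throughput / density = 29570 / 2500 = 11.828 m^3/h
  thickness = volume rate / (speed * 60 * width), i.e.
  thickness = throughput / (60 * speed * width * density) * 1000
  thickness = 29570 / (60 * 7.4 * 2.4 * 2500) * 1000 = 11.1 mm

11.1 mm


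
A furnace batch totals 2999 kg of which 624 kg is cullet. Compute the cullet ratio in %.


Cullet ratio = (cullet mass / total batch mass) * 100
  Ratio = 624 / 2999 * 100 = 20.81%

20.81%


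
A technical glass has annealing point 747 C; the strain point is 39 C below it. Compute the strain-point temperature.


Strain point = annealing point - difference:
  T_strain = 747 - 39 = 708 C

708 C


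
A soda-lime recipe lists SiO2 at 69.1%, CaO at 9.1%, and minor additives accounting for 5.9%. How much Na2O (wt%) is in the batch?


Pieces sum to 100%:
  Na2O = 100 - (SiO2 + CaO + others)
  Na2O = 100 - (69.1 + 9.1 + 5.9) = 15.9%

15.9%


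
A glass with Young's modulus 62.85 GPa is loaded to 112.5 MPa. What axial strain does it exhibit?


Rearrange E = sigma / epsilon:
  epsilon = sigma / E
  E (MPa) = 62.85 * 1000 = 62850
  epsilon = 112.5 / 62850 = 0.00179

0.00179


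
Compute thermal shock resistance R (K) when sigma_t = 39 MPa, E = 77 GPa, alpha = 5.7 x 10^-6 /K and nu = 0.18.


Thermal shock resistance: R = sigma * (1 - nu) / (E * alpha)
  Numerator = 39 * (1 - 0.18) = 31.98
  Denominator = 77 * 1000 * (5.7 x 10^-6) = 0.4389
  R = 31.98 / 0.4389 = 72.9 K

72.9 K


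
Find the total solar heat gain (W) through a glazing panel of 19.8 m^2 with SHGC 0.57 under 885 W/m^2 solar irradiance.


Solar heat gain: Q = Area * SHGC * Irradiance
  Q = 19.8 * 0.57 * 885 = 9988.1 W

9988.1 W


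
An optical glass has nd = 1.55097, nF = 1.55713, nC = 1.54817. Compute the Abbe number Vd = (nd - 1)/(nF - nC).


Abbe number formula: Vd = (nd - 1) / (nF - nC)
  nd - 1 = 1.55097 - 1 = 0.55097
  nF - nC = 1.55713 - 1.54817 = 0.00896
  Vd = 0.55097 / 0.00896 = 61.49

61.49


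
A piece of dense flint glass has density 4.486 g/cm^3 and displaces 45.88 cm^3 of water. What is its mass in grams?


Rearrange rho = m / V:
  m = rho * V
  m = 4.486 * 45.88 = 205.818 g

205.818 g


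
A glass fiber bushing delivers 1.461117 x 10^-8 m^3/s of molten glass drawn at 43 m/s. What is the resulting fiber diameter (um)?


Cross-sectional area from continuity:
  A = Q / v = 1.461117 x 10^-8 / 43 = 3.397947 x 10^-10 m^2
Diameter from circular cross-section:
  d = sqrt(4A / pi) * 10^6 (m -> um)
  d = sqrt(4 * 3.397947 x 10^-10 / pi) * 10^6 = 20.8 um

20.8 um


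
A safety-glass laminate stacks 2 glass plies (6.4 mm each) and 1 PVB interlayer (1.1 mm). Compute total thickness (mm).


Total thickness = glass contribution + PVB contribution
  Glass: 2 * 6.4 = 12.8 mm
  PVB: 1 * 1.1 = 1.1 mm
  Total = 12.8 + 1.1 = 13.9 mm

13.9 mm


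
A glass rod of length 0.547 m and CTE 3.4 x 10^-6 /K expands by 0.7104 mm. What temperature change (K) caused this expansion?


Rearrange dL = alpha * L0 * dT for dT:
  dT = dL / (alpha * L0)
  dL (m) = 0.7104 / 1000 = 0.0007104
  dT = 0.0007104 / ((3.4 x 10^-6) * 0.547) = 382.0 K

382.0 K


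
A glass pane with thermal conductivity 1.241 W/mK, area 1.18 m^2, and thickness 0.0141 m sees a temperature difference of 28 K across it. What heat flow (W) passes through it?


Fourier's law: Q = k * A * dT / t
  Q = 1.241 * 1.18 * 28 / 0.0141
  Q = 41.00264 / 0.0141 = 2908 W

2908 W


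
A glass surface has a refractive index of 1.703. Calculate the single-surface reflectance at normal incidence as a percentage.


Fresnel reflectance at normal incidence:
  R = ((n - 1)/(n + 1))^2
  (n - 1)/(n + 1) = (1.703 - 1)/(1.703 + 1) = 0.260081
  R = 0.260081^2 = 0.0676421
  R(%) = 0.0676421 * 100 = 6.764%

6.764%


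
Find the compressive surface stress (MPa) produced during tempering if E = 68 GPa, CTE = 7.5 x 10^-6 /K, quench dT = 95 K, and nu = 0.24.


Tempering stress: sigma = E * alpha * dT / (1 - nu)
  E (MPa) = 68 * 1000 = 68000
  Numerator = 68000 * (7.5 x 10^-6) * 95 = 48.45
  Denominator = 1 - 0.24 = 0.76
  sigma = 48.45 / 0.76 = 63.8 MPa

63.8 MPa


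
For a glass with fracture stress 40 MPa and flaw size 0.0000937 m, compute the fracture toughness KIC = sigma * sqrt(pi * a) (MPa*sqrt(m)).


Fracture toughness: KIC = sigma * sqrt(pi * a)
  pi * a = pi * 0.0000937 = 0.000294367
  sqrt(pi * a) = 0.017157
  KIC = 40 * 0.017157 = 0.686 MPa*sqrt(m)

0.686 MPa*sqrt(m)


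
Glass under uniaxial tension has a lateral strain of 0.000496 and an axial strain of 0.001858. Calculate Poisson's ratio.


Poisson's ratio: nu = lateral strain / axial strain
  nu = 0.000496 / 0.001858 = 0.267

0.267


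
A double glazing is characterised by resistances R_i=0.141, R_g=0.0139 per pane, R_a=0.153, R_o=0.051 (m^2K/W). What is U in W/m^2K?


Total thermal resistance (series):
  R_total = R_in + R_glass + R_air + R_glass + R_out
  R_total = 0.141 + 0.0139 + 0.153 + 0.0139 + 0.051 = 0.3728 m^2K/W
U-value = 1 / R_total = 1 / 0.3728 = 2.682 W/m^2K

2.682 W/m^2K


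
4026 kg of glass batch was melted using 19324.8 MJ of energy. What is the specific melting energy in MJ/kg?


Rearrange E = m * s for s:
  s = E / m
  s = 19324.8 / 4026 = 4.8 MJ/kg

4.8 MJ/kg


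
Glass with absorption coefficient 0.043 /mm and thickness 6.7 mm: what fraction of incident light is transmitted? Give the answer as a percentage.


Beer-Lambert law: T = exp(-alpha * thickness)
  exponent = -0.043 * 6.7 = -0.2881
  T = exp(-0.2881) = 0.7497
  Percentage = 0.7497 * 100 = 74.97%

74.97%


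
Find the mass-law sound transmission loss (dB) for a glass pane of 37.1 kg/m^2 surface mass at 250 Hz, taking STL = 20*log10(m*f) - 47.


Mass law: STL = 20 * log10(m * f) - 47
  m * f = 37.1 * 250 = 9275
  log10(9275) = 3.96731
  STL = 20 * 3.96731 - 47 = 79.3462 - 47 = 32.3 dB

32.3 dB


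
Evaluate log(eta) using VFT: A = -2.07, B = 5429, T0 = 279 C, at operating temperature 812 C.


VFT equation: log(eta) = A + B / (T - T0)
  T - T0 = 812 - 279 = 533
  B / (T - T0) = 5429 / 533 = 10.186
  log(eta) = -2.07 + 10.186 = 8.116

8.116


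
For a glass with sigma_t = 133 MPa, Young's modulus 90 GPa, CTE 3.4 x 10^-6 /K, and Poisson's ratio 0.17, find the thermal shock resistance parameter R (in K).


Thermal shock resistance: R = sigma * (1 - nu) / (E * alpha)
  Numerator = 133 * (1 - 0.17) = 110.39
  Denominator = 90 * 1000 * (3.4 x 10^-6) = 0.306
  R = 110.39 / 0.306 = 360.8 K

360.8 K


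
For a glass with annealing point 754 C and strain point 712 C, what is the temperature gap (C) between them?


Gap = T_anneal - T_strain:
  gap = 754 - 712 = 42 C

42 C


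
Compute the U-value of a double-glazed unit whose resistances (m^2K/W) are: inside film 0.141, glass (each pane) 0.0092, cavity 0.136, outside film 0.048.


Total thermal resistance (series):
  R_total = R_in + R_glass + R_air + R_glass + R_out
  R_total = 0.141 + 0.0092 + 0.136 + 0.0092 + 0.048 = 0.3434 m^2K/W
U-value = 1 / R_total = 1 / 0.3434 = 2.912 W/m^2K

2.912 W/m^2K


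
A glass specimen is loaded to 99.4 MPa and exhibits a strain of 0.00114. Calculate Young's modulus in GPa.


Young's modulus: E = stress / strain
  E = 99.4 MPa / 0.00114 = 87192.98 MPa
Convert to GPa: 87192.98 / 1000 = 87.19 GPa

87.19 GPa


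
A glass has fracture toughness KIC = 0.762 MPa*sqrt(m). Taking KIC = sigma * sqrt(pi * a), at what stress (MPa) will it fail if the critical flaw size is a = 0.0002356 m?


Rearrange KIC = sigma * sqrt(pi * a):
  sigma = KIC / sqrt(pi * a)
  sqrt(pi * 0.0002356) = 0.027206
  sigma = 0.762 / 0.027206 = 28.01 MPa

28.01 MPa


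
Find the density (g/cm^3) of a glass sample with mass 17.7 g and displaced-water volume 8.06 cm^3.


Use the definition of density:
  rho = mass / volume
  rho = 17.7 / 8.06 = 2.196 g/cm^3

2.196 g/cm^3


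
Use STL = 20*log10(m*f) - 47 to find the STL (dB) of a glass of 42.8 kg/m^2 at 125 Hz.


Mass law: STL = 20 * log10(m * f) - 47
  m * f = 42.8 * 125 = 5350
  log10(5350) = 3.72835
  STL = 20 * 3.72835 - 47 = 74.567 - 47 = 27.6 dB

27.6 dB


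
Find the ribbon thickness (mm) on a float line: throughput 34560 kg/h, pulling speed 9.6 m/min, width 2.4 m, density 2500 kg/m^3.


Ribbon cross-section from mass balance:
  Volume rate = throughput / density = 34560 / 2500 = 13.824 m^3/h
  thickness = volume rate / (speed * 60 * width), i.e.
  thickness = throughput / (60 * speed * width * density) * 1000
  thickness = 34560 / (60 * 9.6 * 2.4 * 2500) * 1000 = 10.0 mm

10.0 mm


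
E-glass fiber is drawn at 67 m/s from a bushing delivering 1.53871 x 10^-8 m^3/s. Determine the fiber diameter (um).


Cross-sectional area from continuity:
  A = Q / v = 1.53871 x 10^-8 / 67 = 2.296582 x 10^-10 m^2
Diameter from circular cross-section:
  d = sqrt(4A / pi) * 10^6 (m -> um)
  d = sqrt(4 * 2.296582 x 10^-10 / pi) * 10^6 = 17.1 um

17.1 um


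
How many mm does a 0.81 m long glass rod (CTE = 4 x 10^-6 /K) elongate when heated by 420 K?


Thermal expansion formula: dL = alpha * L0 * dT
  dL = (4 x 10^-6) * 0.81 * 420 = 0.0013608 m
Convert to mm: 0.0013608 * 1000 = 1.3608 mm

1.3608 mm


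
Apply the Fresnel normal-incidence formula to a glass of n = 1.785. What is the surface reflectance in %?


Fresnel reflectance at normal incidence:
  R = ((n - 1)/(n + 1))^2
  (n - 1)/(n + 1) = (1.785 - 1)/(1.785 + 1) = 0.281867
  R = 0.281867^2 = 0.079449
  R(%) = 0.079449 * 100 = 7.945%

7.945%


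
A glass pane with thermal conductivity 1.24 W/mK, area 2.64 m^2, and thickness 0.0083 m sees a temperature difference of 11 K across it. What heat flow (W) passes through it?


Fourier's law: Q = k * A * dT / t
  Q = 1.24 * 2.64 * 11 / 0.0083
  Q = 36.0096 / 0.0083 = 4338.5 W

4338.5 W


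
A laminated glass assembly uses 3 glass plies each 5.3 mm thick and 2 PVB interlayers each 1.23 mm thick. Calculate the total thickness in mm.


Total thickness = glass contribution + PVB contribution
  Glass: 3 * 5.3 = 15.9 mm
  PVB: 2 * 1.23 = 2.46 mm
  Total = 15.9 + 2.46 = 18.36 mm

18.36 mm


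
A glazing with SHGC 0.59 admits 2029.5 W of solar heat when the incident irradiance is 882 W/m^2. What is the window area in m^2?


Rearrange Q = Area * SHGC * Irradiance:
  Area = Q / (SHGC * Irradiance)
  Area = 2029.5 / (0.59 * 882) = 3.9 m^2

3.9 m^2


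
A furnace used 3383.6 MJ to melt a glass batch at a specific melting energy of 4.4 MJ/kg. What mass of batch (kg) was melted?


Rearrange E = m * s for m:
  m = E / s
  m = 3383.6 / 4.4 = 769.0 kg

769.0 kg


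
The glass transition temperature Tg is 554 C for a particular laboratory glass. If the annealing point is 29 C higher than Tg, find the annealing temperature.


The annealing temperature is Tg plus the offset:
  T_anneal = 554 + 29 = 583 C

583 C


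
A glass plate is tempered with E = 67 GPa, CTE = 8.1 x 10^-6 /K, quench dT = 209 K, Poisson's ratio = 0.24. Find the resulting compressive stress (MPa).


Tempering stress: sigma = E * alpha * dT / (1 - nu)
  E (MPa) = 67 * 1000 = 67000
  Numerator = 67000 * (8.1 x 10^-6) * 209 = 113.4243
  Denominator = 1 - 0.24 = 0.76
  sigma = 113.4243 / 0.76 = 149.2 MPa

149.2 MPa


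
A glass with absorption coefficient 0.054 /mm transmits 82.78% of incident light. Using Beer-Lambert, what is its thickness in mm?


Rearrange T = exp(-alpha * thickness):
  thickness = -ln(T) / alpha
  T = 82.78/100 = 0.8278
  ln(T) = -0.18898
  -ln(T) = 0.18898
  thickness = 0.18898 / 0.054 = 3.5 mm

3.5 mm


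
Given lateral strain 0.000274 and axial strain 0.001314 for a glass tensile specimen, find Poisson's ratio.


Poisson's ratio: nu = lateral strain / axial strain
  nu = 0.000274 / 0.001314 = 0.2085

0.2085


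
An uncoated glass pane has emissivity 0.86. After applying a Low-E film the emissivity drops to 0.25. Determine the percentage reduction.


Percentage reduction = (1 - coated/uncoated) * 100
  Ratio = 0.25 / 0.86 = 0.2907
  Reduction = (1 - 0.2907) * 100 = 70.9%

70.9%


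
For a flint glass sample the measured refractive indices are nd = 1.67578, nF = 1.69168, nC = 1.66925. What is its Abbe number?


Abbe number formula: Vd = (nd - 1) / (nF - nC)
  nd - 1 = 1.67578 - 1 = 0.67578
  nF - nC = 1.69168 - 1.66925 = 0.02243
  Vd = 0.67578 / 0.02243 = 30.13

30.13


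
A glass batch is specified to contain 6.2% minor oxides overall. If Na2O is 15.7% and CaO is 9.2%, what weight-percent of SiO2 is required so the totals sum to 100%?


Known pieces sum to 100%:
  SiO2 = 100 - (others + Na2O + CaO)
  SiO2 = 100 - (6.2 + 15.7 + 9.2) = 68.9%

68.9%


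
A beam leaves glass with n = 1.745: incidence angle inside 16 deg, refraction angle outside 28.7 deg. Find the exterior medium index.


Apply Snell's law: n1 * sin(theta1) = n2 * sin(theta2)
  n2 = n1 * sin(theta1) / sin(theta2)
  sin(16) = 0.275637
  sin(28.7) = 0.480223
  n2 = 1.745 * 0.275637 / 0.480223 = 1.0016

1.0016


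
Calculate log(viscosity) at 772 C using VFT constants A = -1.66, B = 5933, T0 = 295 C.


VFT equation: log(eta) = A + B / (T - T0)
  T - T0 = 772 - 295 = 477
  B / (T - T0) = 5933 / 477 = 12.438
  log(eta) = -1.66 + 12.438 = 10.778

10.778


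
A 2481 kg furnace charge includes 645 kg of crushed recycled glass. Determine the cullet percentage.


Cullet ratio = (cullet mass / total batch mass) * 100
  Ratio = 645 / 2481 * 100 = 26.0%

26.0%


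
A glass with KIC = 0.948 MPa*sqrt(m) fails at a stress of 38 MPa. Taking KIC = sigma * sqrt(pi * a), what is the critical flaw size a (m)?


Rearrange KIC = sigma * sqrt(pi * a):
  sqrt(pi * a) = KIC / sigma
  sqrt(pi * a) = 0.948 / 38 = 0.024947
  a = (KIC / sigma)^2 / pi
  a = 0.024947^2 / pi = 0.0001981 m

0.0001981 m


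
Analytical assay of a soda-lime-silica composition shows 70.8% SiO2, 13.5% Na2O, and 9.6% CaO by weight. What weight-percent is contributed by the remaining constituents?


Sum the three major oxides:
  SiO2 + Na2O + CaO = 70.8 + 13.5 + 9.6 = 93.9%
Subtract from 100%:
  Others = 100 - 93.9 = 6.1%

6.1%


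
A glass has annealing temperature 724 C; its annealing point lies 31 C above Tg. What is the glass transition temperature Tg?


Rearrange T_anneal = Tg + offset for Tg:
  Tg = T_anneal - offset = 724 - 31 = 693 C

693 C


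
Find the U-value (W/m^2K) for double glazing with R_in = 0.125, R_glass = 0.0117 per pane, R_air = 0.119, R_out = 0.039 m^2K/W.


Total thermal resistance (series):
  R_total = R_in + R_glass + R_air + R_glass + R_out
  R_total = 0.125 + 0.0117 + 0.119 + 0.0117 + 0.039 = 0.3064 m^2K/W
U-value = 1 / R_total = 1 / 0.3064 = 3.264 W/m^2K

3.264 W/m^2K


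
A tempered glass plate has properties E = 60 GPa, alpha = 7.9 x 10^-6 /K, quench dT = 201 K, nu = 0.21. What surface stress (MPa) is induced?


Tempering stress: sigma = E * alpha * dT / (1 - nu)
  E (MPa) = 60 * 1000 = 60000
  Numerator = 60000 * (7.9 x 10^-6) * 201 = 95.274
  Denominator = 1 - 0.21 = 0.79
  sigma = 95.274 / 0.79 = 120.6 MPa

120.6 MPa


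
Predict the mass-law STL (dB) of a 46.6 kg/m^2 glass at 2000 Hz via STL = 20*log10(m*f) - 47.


Mass law: STL = 20 * log10(m * f) - 47
  m * f = 46.6 * 2000 = 93200
  log10(93200) = 4.96942
  STL = 20 * 4.96942 - 47 = 99.3884 - 47 = 52.4 dB

52.4 dB


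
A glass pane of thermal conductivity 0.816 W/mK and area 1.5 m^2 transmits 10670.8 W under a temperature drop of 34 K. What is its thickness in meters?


Fourier's law: t = k * A * dT / Q
  t = 0.816 * 1.5 * 34 / 10670.8
  t = 41.616 / 10670.8 = 0.0039 m

0.0039 m


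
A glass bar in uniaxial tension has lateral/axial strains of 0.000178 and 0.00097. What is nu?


Poisson's ratio: nu = lateral strain / axial strain
  nu = 0.000178 / 0.00097 = 0.1835

0.1835


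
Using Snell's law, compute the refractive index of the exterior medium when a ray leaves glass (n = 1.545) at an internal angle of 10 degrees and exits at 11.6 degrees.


Apply Snell's law: n1 * sin(theta1) = n2 * sin(theta2)
  n2 = n1 * sin(theta1) / sin(theta2)
  sin(10) = 0.173648
  sin(11.6) = 0.201078
  n2 = 1.545 * 0.173648 / 0.201078 = 1.3342

1.3342


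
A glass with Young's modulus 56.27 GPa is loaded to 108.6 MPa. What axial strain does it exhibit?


Rearrange E = sigma / epsilon:
  epsilon = sigma / E
  E (MPa) = 56.27 * 1000 = 56270
  epsilon = 108.6 / 56270 = 0.00193

0.00193


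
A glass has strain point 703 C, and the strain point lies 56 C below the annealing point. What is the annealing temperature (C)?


T_anneal = T_strain + gap:
  T_anneal = 703 + 56 = 759 C

759 C


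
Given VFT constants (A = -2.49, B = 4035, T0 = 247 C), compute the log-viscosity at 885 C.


VFT equation: log(eta) = A + B / (T - T0)
  T - T0 = 885 - 247 = 638
  B / (T - T0) = 4035 / 638 = 6.324
  log(eta) = -2.49 + 6.324 = 3.834

3.834
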